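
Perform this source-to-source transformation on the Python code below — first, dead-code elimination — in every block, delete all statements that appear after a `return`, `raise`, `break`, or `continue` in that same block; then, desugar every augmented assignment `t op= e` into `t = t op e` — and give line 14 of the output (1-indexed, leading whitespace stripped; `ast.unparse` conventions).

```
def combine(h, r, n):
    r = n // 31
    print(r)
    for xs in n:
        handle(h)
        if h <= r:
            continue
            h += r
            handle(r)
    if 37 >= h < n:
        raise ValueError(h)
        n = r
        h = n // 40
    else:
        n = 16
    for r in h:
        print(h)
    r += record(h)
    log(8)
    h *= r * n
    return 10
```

Transformed code:
def combine(h, r, n):
    r = n // 31
    print(r)
    for xs in n:
        handle(h)
        if h <= r:
            continue
    if 37 >= h < n:
        raise ValueError(h)
    else:
        n = 16
    for r in h:
        print(h)
    r = r + record(h)
    log(8)
    h = h * (r * n)
    return 10

r = r + record(h)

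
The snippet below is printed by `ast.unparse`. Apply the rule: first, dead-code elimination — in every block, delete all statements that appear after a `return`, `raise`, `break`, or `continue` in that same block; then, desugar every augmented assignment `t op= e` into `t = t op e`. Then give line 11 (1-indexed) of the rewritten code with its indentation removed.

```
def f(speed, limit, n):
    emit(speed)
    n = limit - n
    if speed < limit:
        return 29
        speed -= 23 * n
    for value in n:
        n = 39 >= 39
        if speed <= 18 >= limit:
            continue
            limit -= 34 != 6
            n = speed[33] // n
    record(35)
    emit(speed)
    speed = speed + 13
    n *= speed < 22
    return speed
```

emit(speed)

Transformed code:
def f(speed, limit, n):
    emit(speed)
    n = limit - n
    if speed < limit:
        return 29
    for value in n:
        n = 39 >= 39
        if speed <= 18 >= limit:
            continue
    record(35)
    emit(speed)
    speed = speed + 13
    n = n * (speed < 22)
    return speed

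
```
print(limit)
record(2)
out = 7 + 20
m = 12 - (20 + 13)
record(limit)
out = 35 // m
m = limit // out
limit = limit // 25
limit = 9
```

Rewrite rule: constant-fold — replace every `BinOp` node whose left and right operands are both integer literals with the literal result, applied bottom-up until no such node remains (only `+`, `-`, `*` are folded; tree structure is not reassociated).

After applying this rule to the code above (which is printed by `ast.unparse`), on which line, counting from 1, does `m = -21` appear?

4

Transformed code:
print(limit)
record(2)
out = 27
m = -21
record(limit)
out = 35 // m
m = limit // out
limit = limit // 25
limit = 9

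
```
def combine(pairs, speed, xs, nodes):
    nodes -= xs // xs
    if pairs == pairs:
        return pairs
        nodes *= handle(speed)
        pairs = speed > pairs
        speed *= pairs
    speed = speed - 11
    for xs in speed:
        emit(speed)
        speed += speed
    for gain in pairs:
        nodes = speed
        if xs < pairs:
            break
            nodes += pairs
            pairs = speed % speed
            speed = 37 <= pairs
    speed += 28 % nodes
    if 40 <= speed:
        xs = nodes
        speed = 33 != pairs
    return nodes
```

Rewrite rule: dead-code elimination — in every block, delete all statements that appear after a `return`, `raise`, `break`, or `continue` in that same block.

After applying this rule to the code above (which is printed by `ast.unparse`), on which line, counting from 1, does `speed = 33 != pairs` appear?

16

Transformed code:
def combine(pairs, speed, xs, nodes):
    nodes -= xs // xs
    if pairs == pairs:
        return pairs
    speed = speed - 11
    for xs in speed:
        emit(speed)
        speed += speed
    for gain in pairs:
        nodes = speed
        if xs < pairs:
            break
    speed += 28 % nodes
    if 40 <= speed:
        xs = nodes
        speed = 33 != pairs
    return nodes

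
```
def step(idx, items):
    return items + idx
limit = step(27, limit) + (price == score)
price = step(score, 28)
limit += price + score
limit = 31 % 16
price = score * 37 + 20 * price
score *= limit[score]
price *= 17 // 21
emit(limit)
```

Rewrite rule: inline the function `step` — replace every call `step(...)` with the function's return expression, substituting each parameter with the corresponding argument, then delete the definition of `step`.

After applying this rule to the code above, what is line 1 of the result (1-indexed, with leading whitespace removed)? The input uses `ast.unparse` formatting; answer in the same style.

limit = limit + 27 + (price == score)

Transformed code:
limit = limit + 27 + (price == score)
price = 28 + score
limit += price + score
limit = 31 % 16
price = score * 37 + 20 * price
score *= limit[score]
price *= 17 // 21
emit(limit)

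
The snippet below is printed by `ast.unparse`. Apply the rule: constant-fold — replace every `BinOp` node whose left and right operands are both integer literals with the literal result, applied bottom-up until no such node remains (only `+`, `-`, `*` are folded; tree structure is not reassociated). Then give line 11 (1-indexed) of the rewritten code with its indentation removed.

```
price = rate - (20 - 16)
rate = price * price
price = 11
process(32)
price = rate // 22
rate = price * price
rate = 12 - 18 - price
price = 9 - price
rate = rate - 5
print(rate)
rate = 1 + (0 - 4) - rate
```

rate = -3 - rate

Transformed code:
price = rate - 4
rate = price * price
price = 11
process(32)
price = rate // 22
rate = price * price
rate = -6 - price
price = 9 - price
rate = rate - 5
print(rate)
rate = -3 - rate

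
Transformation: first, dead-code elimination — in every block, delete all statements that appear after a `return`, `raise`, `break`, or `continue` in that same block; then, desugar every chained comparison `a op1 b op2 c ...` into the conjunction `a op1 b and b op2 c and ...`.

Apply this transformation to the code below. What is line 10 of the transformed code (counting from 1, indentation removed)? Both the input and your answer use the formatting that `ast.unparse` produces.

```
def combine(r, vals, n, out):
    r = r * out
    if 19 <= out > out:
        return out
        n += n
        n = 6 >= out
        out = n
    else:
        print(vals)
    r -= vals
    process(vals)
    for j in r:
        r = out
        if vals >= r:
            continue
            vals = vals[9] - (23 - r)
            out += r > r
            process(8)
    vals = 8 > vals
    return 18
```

r = out

Transformed code:
def combine(r, vals, n, out):
    r = r * out
    if 19 <= out and out > out:
        return out
    else:
        print(vals)
    r -= vals
    process(vals)
    for j in r:
        r = out
        if vals >= r:
            continue
    vals = 8 > vals
    return 18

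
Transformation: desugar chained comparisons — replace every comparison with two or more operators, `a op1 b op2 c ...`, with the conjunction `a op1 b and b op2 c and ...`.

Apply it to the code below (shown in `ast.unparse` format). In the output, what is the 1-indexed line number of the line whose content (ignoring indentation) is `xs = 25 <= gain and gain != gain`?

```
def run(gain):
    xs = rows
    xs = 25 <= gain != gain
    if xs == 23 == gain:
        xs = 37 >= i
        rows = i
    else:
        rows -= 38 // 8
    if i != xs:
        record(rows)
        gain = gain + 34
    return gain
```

Transformed code:
def run(gain):
    xs = rows
    xs = 25 <= gain and gain != gain
    if xs == 23 and 23 == gain:
        xs = 37 >= i
        rows = i
    else:
        rows -= 38 // 8
    if i != xs:
        record(rows)
        gain = gain + 34
    return gain

3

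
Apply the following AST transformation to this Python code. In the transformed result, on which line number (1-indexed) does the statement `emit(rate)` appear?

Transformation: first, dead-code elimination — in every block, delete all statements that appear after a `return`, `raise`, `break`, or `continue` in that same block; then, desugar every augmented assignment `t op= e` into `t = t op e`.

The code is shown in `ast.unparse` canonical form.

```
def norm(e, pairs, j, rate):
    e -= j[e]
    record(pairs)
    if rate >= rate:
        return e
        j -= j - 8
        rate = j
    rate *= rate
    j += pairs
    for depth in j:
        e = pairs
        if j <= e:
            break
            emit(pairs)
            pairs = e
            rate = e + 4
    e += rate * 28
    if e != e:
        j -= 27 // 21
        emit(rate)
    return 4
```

15

Transformed code:
def norm(e, pairs, j, rate):
    e = e - j[e]
    record(pairs)
    if rate >= rate:
        return e
    rate = rate * rate
    j = j + pairs
    for depth in j:
        e = pairs
        if j <= e:
            break
    e = e + rate * 28
    if e != e:
        j = j - 27 // 21
        emit(rate)
    return 4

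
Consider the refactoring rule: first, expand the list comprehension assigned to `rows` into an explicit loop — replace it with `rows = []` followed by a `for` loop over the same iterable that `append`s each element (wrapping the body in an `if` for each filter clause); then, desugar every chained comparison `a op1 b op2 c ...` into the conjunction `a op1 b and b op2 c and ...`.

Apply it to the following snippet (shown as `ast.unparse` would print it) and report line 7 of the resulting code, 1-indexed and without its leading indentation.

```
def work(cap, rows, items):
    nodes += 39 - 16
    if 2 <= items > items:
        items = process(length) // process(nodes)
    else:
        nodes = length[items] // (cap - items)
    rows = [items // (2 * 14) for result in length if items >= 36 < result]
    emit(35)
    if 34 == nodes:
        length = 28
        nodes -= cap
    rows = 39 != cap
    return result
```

rows = []

Transformed code:
def work(cap, rows, items):
    nodes += 39 - 16
    if 2 <= items and items > items:
        items = process(length) // process(nodes)
    else:
        nodes = length[items] // (cap - items)
    rows = []
    for result in length:
        if items >= 36 and 36 < result:
            rows.append(items // (2 * 14))
    emit(35)
    if 34 == nodes:
        length = 28
        nodes -= cap
    rows = 39 != cap
    return result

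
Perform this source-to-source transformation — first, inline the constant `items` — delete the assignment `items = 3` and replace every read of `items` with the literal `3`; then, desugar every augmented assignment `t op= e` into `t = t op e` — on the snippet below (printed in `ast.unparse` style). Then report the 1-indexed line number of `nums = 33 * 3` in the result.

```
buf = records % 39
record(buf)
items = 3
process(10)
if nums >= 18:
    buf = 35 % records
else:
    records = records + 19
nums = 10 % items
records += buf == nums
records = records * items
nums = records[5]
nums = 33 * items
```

Transformed code:
buf = records % 39
record(buf)
process(10)
if nums >= 18:
    buf = 35 % records
else:
    records = records + 19
nums = 10 % 3
records = records + (buf == nums)
records = records * 3
nums = records[5]
nums = 33 * 3

12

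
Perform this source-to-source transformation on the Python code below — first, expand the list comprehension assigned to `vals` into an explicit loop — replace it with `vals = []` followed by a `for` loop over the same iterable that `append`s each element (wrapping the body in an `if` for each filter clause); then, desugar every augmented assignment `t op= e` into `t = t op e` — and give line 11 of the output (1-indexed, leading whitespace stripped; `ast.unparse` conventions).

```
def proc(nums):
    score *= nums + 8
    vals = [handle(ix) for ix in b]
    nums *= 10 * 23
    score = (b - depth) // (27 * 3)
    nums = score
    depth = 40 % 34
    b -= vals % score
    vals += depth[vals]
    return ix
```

Transformed code:
def proc(nums):
    score = score * (nums + 8)
    vals = []
    for ix in b:
        vals.append(handle(ix))
    nums = nums * (10 * 23)
    score = (b - depth) // (27 * 3)
    nums = score
    depth = 40 % 34
    b = b - vals % score
    vals = vals + depth[vals]
    return ix

vals = vals + depth[vals]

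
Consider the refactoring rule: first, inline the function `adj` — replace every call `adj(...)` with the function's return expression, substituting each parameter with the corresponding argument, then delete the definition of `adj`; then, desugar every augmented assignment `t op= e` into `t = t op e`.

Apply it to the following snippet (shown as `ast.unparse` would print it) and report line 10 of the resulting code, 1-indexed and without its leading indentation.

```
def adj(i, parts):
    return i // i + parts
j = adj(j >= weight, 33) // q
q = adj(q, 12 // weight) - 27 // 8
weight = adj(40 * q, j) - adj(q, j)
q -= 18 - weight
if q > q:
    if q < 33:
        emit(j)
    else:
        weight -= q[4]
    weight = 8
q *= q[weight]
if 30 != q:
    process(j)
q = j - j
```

Transformed code:
j = ((j >= weight) // (j >= weight) + 33) // q
q = q // q + 12 // weight - 27 // 8
weight = 40 * q // (40 * q) + j - (q // q + j)
q = q - (18 - weight)
if q > q:
    if q < 33:
        emit(j)
    else:
        weight = weight - q[4]
    weight = 8
q = q * q[weight]
if 30 != q:
    process(j)
q = j - j

weight = 8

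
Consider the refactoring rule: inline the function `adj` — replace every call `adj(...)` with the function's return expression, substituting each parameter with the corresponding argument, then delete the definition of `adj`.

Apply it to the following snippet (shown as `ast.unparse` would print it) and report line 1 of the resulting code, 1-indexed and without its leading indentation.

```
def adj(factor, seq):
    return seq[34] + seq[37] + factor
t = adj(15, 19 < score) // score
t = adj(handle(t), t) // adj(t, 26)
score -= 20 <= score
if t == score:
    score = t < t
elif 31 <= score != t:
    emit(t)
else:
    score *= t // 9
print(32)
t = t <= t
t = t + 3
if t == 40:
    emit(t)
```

Transformed code:
t = ((19 < score)[34] + (19 < score)[37] + 15) // score
t = (t[34] + t[37] + handle(t)) // (26[34] + 26[37] + t)
score -= 20 <= score
if t == score:
    score = t < t
elif 31 <= score != t:
    emit(t)
else:
    score *= t // 9
print(32)
t = t <= t
t = t + 3
if t == 40:
    emit(t)

t = ((19 < score)[34] + (19 < score)[37] + 15) // score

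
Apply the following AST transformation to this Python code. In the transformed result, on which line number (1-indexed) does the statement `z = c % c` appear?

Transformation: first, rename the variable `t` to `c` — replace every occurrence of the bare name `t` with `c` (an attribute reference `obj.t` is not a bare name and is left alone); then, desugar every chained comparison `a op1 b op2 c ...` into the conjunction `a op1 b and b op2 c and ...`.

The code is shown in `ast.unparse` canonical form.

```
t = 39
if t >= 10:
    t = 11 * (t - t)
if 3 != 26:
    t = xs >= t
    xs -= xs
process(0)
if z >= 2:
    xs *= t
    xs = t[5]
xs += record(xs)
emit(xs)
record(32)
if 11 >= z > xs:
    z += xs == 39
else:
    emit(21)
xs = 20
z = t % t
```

19

Transformed code:
c = 39
if c >= 10:
    c = 11 * (c - c)
if 3 != 26:
    c = xs >= c
    xs -= xs
process(0)
if z >= 2:
    xs *= c
    xs = c[5]
xs += record(xs)
emit(xs)
record(32)
if 11 >= z and z > xs:
    z += xs == 39
else:
    emit(21)
xs = 20
z = c % c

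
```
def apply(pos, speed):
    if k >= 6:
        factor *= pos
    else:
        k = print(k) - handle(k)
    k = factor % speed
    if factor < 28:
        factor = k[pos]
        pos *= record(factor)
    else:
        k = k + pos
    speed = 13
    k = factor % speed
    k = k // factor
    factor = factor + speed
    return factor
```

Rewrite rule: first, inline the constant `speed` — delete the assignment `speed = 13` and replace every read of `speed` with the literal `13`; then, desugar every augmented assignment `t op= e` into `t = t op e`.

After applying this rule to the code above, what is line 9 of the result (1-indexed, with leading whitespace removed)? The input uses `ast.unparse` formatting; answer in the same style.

Transformed code:
def apply(pos, speed):
    if k >= 6:
        factor = factor * pos
    else:
        k = print(k) - handle(k)
    k = factor % 13
    if factor < 28:
        factor = k[pos]
        pos = pos * record(factor)
    else:
        k = k + pos
    k = factor % 13
    k = k // factor
    factor = factor + 13
    return factor

pos = pos * record(factor)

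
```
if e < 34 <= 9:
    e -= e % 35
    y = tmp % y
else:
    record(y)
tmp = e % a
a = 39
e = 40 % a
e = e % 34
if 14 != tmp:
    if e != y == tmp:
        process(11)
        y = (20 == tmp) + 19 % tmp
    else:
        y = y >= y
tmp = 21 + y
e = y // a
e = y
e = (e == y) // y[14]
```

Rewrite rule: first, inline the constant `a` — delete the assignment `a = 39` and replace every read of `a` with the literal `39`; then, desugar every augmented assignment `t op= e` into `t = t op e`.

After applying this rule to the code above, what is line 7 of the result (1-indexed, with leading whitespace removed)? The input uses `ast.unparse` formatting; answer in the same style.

e = 40 % 39

Transformed code:
if e < 34 <= 9:
    e = e - e % 35
    y = tmp % y
else:
    record(y)
tmp = e % 39
e = 40 % 39
e = e % 34
if 14 != tmp:
    if e != y == tmp:
        process(11)
        y = (20 == tmp) + 19 % tmp
    else:
        y = y >= y
tmp = 21 + y
e = y // 39
e = y
e = (e == y) // y[14]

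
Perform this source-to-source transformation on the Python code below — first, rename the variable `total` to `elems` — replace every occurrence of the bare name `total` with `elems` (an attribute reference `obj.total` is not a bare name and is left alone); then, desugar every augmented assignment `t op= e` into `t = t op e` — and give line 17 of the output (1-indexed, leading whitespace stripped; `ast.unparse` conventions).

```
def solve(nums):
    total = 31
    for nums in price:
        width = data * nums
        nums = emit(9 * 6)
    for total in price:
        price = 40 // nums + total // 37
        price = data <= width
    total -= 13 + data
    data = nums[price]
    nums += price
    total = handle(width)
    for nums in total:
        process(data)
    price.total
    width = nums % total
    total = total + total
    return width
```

Transformed code:
def solve(nums):
    elems = 31
    for nums in price:
        width = data * nums
        nums = emit(9 * 6)
    for elems in price:
        price = 40 // nums + elems // 37
        price = data <= width
    elems = elems - (13 + data)
    data = nums[price]
    nums = nums + price
    elems = handle(width)
    for nums in elems:
        process(data)
    price.total
    width = nums % elems
    elems = elems + elems
    return width

elems = elems + elems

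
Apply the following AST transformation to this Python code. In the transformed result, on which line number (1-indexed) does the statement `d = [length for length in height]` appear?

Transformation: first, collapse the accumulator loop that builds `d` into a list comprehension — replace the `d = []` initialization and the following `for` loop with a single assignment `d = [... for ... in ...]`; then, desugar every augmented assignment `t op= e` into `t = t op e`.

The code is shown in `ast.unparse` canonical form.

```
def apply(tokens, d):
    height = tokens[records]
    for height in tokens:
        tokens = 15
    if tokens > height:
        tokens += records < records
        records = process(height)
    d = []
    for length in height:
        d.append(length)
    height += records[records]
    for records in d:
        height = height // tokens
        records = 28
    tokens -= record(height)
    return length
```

Transformed code:
def apply(tokens, d):
    height = tokens[records]
    for height in tokens:
        tokens = 15
    if tokens > height:
        tokens = tokens + (records < records)
        records = process(height)
    d = [length for length in height]
    height = height + records[records]
    for records in d:
        height = height // tokens
        records = 28
    tokens = tokens - record(height)
    return length

8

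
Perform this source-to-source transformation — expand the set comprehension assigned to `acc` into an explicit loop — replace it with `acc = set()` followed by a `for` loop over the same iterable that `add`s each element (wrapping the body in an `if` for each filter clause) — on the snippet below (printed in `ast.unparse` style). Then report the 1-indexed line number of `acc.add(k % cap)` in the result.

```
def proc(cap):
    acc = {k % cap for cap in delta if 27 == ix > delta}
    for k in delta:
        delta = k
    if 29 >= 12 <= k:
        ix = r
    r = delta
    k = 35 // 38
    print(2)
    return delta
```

5

Transformed code:
def proc(cap):
    acc = set()
    for cap in delta:
        if 27 == ix > delta:
            acc.add(k % cap)
    for k in delta:
        delta = k
    if 29 >= 12 <= k:
        ix = r
    r = delta
    k = 35 // 38
    print(2)
    return delta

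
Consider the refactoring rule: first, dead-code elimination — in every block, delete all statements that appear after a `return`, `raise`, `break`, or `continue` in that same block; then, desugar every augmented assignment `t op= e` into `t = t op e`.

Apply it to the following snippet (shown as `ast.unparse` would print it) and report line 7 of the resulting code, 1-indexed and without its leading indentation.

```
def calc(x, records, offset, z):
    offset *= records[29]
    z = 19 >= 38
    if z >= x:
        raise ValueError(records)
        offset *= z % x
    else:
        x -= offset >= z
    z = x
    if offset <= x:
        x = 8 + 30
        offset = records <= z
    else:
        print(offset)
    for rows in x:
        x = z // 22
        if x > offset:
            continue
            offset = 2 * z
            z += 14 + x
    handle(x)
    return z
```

x = x - (offset >= z)

Transformed code:
def calc(x, records, offset, z):
    offset = offset * records[29]
    z = 19 >= 38
    if z >= x:
        raise ValueError(records)
    else:
        x = x - (offset >= z)
    z = x
    if offset <= x:
        x = 8 + 30
        offset = records <= z
    else:
        print(offset)
    for rows in x:
        x = z // 22
        if x > offset:
            continue
    handle(x)
    return z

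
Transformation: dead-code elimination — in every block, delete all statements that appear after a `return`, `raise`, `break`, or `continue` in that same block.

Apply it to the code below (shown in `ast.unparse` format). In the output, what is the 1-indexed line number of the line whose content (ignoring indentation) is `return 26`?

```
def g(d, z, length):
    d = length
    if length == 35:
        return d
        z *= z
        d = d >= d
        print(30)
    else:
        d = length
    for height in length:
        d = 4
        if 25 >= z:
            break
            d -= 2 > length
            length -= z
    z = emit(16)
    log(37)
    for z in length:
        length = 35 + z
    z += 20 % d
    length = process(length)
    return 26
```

Transformed code:
def g(d, z, length):
    d = length
    if length == 35:
        return d
    else:
        d = length
    for height in length:
        d = 4
        if 25 >= z:
            break
    z = emit(16)
    log(37)
    for z in length:
        length = 35 + z
    z += 20 % d
    length = process(length)
    return 26

17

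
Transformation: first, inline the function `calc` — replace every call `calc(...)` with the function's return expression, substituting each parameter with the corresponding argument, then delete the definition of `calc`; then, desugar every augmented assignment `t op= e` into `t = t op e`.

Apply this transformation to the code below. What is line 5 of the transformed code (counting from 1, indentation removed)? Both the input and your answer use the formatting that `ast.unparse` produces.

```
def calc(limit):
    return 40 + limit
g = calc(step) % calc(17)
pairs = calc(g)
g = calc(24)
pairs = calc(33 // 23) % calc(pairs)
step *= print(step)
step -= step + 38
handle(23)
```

step = step * print(step)

Transformed code:
g = (40 + step) % (40 + 17)
pairs = 40 + g
g = 40 + 24
pairs = (40 + 33 // 23) % (40 + pairs)
step = step * print(step)
step = step - (step + 38)
handle(23)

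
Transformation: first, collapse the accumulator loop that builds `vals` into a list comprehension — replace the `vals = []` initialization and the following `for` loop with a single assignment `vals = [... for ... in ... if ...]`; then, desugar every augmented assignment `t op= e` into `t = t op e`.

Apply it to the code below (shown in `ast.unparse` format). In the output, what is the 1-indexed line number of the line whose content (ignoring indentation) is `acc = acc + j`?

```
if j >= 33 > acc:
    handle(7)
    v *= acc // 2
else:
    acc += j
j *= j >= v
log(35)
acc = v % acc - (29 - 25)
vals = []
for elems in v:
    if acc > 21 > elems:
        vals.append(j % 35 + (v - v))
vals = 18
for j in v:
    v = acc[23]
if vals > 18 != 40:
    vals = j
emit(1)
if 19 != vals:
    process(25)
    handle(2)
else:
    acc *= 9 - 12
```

Transformed code:
if j >= 33 > acc:
    handle(7)
    v = v * (acc // 2)
else:
    acc = acc + j
j = j * (j >= v)
log(35)
acc = v % acc - (29 - 25)
vals = [j % 35 + (v - v) for elems in v if acc > 21 > elems]
vals = 18
for j in v:
    v = acc[23]
if vals > 18 != 40:
    vals = j
emit(1)
if 19 != vals:
    process(25)
    handle(2)
else:
    acc = acc * (9 - 12)

5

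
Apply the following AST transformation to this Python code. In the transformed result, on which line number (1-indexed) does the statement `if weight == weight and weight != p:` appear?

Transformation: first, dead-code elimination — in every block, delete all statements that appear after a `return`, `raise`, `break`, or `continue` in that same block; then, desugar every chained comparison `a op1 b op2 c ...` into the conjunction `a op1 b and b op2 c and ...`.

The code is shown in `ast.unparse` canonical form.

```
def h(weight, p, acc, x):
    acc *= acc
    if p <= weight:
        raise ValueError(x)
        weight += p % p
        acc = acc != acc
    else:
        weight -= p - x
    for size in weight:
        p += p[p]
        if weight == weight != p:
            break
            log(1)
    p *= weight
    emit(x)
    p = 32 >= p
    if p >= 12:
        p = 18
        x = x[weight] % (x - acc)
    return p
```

9

Transformed code:
def h(weight, p, acc, x):
    acc *= acc
    if p <= weight:
        raise ValueError(x)
    else:
        weight -= p - x
    for size in weight:
        p += p[p]
        if weight == weight and weight != p:
            break
    p *= weight
    emit(x)
    p = 32 >= p
    if p >= 12:
        p = 18
        x = x[weight] % (x - acc)
    return p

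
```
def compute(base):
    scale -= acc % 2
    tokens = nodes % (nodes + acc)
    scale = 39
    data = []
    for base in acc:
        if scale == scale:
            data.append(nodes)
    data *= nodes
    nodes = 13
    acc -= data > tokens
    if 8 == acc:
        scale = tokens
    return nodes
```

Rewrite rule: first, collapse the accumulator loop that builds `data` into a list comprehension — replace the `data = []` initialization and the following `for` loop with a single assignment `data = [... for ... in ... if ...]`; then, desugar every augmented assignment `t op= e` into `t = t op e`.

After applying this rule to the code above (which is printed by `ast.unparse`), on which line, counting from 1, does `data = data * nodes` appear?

Transformed code:
def compute(base):
    scale = scale - acc % 2
    tokens = nodes % (nodes + acc)
    scale = 39
    data = [nodes for base in acc if scale == scale]
    data = data * nodes
    nodes = 13
    acc = acc - (data > tokens)
    if 8 == acc:
        scale = tokens
    return nodes

6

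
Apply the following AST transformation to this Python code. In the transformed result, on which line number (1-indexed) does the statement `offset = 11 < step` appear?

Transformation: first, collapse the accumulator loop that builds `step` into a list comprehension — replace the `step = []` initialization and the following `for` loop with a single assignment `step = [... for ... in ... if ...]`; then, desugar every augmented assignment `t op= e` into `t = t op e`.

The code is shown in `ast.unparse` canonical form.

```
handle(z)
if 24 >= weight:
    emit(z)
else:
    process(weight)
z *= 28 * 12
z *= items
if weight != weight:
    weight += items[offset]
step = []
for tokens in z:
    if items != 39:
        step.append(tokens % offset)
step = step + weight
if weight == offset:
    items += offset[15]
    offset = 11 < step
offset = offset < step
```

14

Transformed code:
handle(z)
if 24 >= weight:
    emit(z)
else:
    process(weight)
z = z * (28 * 12)
z = z * items
if weight != weight:
    weight = weight + items[offset]
step = [tokens % offset for tokens in z if items != 39]
step = step + weight
if weight == offset:
    items = items + offset[15]
    offset = 11 < step
offset = offset < step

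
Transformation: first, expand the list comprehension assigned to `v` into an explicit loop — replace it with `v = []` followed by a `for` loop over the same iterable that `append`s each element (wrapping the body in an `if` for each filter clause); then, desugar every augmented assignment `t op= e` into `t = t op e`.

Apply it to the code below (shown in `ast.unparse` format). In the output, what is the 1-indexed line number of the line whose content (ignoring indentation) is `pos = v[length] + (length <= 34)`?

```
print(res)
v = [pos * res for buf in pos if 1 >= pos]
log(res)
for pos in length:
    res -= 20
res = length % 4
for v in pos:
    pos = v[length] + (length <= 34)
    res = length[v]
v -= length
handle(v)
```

11

Transformed code:
print(res)
v = []
for buf in pos:
    if 1 >= pos:
        v.append(pos * res)
log(res)
for pos in length:
    res = res - 20
res = length % 4
for v in pos:
    pos = v[length] + (length <= 34)
    res = length[v]
v = v - length
handle(v)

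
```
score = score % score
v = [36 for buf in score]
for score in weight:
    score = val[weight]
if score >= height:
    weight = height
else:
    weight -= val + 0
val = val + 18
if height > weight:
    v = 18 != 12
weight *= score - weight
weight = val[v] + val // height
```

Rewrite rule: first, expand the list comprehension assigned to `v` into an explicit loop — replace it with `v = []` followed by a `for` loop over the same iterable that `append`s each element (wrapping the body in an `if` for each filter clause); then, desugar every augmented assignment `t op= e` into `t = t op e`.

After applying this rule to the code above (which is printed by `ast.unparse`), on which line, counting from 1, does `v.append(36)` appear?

4

Transformed code:
score = score % score
v = []
for buf in score:
    v.append(36)
for score in weight:
    score = val[weight]
if score >= height:
    weight = height
else:
    weight = weight - (val + 0)
val = val + 18
if height > weight:
    v = 18 != 12
weight = weight * (score - weight)
weight = val[v] + val // height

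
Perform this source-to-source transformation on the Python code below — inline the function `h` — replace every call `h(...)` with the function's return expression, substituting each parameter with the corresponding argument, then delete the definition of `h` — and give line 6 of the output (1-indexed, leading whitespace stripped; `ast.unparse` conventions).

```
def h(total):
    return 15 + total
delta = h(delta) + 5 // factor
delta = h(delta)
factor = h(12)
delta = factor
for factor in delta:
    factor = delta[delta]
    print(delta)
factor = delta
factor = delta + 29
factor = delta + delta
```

Transformed code:
delta = 15 + delta + 5 // factor
delta = 15 + delta
factor = 15 + 12
delta = factor
for factor in delta:
    factor = delta[delta]
    print(delta)
factor = delta
factor = delta + 29
factor = delta + delta

factor = delta[delta]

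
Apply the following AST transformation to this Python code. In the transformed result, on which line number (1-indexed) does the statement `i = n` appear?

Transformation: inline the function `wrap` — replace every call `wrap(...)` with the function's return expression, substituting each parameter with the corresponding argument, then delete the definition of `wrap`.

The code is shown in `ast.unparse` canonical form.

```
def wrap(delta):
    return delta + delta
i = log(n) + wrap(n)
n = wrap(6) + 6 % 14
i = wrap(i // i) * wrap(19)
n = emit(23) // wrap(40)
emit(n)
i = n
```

Transformed code:
i = log(n) + (n + n)
n = 6 + 6 + 6 % 14
i = (i // i + i // i) * (19 + 19)
n = emit(23) // (40 + 40)
emit(n)
i = n

6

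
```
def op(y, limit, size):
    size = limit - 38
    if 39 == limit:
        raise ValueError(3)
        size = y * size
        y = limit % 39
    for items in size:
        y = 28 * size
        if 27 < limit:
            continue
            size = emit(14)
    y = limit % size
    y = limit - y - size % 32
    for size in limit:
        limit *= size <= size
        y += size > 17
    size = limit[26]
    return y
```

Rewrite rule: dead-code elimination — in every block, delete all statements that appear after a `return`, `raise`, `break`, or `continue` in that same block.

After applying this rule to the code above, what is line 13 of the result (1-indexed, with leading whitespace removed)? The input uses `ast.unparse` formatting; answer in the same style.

Transformed code:
def op(y, limit, size):
    size = limit - 38
    if 39 == limit:
        raise ValueError(3)
    for items in size:
        y = 28 * size
        if 27 < limit:
            continue
    y = limit % size
    y = limit - y - size % 32
    for size in limit:
        limit *= size <= size
        y += size > 17
    size = limit[26]
    return y

y += size > 17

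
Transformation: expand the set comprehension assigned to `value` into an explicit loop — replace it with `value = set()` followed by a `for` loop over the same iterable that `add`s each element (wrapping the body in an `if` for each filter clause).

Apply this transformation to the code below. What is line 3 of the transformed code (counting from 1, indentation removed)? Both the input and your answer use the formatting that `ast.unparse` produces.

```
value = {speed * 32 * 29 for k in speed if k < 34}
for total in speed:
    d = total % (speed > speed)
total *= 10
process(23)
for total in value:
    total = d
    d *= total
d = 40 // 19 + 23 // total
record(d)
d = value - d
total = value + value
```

Transformed code:
value = set()
for k in speed:
    if k < 34:
        value.add(speed * 32 * 29)
for total in speed:
    d = total % (speed > speed)
total *= 10
process(23)
for total in value:
    total = d
    d *= total
d = 40 // 19 + 23 // total
record(d)
d = value - d
total = value + value

if k < 34:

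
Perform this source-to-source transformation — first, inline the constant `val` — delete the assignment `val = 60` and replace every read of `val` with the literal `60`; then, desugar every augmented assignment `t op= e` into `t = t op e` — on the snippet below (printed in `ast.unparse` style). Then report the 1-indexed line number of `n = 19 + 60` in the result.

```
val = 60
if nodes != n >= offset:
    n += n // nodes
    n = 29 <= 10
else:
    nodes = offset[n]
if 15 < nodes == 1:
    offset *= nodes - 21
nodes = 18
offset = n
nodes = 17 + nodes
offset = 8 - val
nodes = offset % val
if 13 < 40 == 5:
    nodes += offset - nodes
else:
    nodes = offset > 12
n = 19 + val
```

Transformed code:
if nodes != n >= offset:
    n = n + n // nodes
    n = 29 <= 10
else:
    nodes = offset[n]
if 15 < nodes == 1:
    offset = offset * (nodes - 21)
nodes = 18
offset = n
nodes = 17 + nodes
offset = 8 - 60
nodes = offset % 60
if 13 < 40 == 5:
    nodes = nodes + (offset - nodes)
else:
    nodes = offset > 12
n = 19 + 60

17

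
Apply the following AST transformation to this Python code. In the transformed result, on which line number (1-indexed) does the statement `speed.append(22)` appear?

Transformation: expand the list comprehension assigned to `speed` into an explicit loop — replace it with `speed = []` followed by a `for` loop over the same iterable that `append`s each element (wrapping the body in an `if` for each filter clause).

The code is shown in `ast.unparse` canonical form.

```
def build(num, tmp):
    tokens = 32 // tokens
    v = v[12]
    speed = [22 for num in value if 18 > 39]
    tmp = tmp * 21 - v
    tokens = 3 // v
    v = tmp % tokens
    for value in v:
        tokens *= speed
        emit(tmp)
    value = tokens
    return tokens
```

7

Transformed code:
def build(num, tmp):
    tokens = 32 // tokens
    v = v[12]
    speed = []
    for num in value:
        if 18 > 39:
            speed.append(22)
    tmp = tmp * 21 - v
    tokens = 3 // v
    v = tmp % tokens
    for value in v:
        tokens *= speed
        emit(tmp)
    value = tokens
    return tokens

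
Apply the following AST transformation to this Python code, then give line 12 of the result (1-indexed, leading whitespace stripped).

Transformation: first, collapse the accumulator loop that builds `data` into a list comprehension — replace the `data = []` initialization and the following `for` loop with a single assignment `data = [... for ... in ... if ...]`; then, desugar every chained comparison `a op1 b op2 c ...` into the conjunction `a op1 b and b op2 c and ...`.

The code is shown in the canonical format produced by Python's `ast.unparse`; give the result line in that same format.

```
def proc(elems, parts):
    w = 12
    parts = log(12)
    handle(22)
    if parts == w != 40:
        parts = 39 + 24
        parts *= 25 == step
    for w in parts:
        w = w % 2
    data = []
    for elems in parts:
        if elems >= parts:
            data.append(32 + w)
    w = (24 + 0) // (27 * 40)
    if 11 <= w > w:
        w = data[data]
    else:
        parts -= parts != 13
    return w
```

if 11 <= w and w > w:

Transformed code:
def proc(elems, parts):
    w = 12
    parts = log(12)
    handle(22)
    if parts == w and w != 40:
        parts = 39 + 24
        parts *= 25 == step
    for w in parts:
        w = w % 2
    data = [32 + w for elems in parts if elems >= parts]
    w = (24 + 0) // (27 * 40)
    if 11 <= w and w > w:
        w = data[data]
    else:
        parts -= parts != 13
    return w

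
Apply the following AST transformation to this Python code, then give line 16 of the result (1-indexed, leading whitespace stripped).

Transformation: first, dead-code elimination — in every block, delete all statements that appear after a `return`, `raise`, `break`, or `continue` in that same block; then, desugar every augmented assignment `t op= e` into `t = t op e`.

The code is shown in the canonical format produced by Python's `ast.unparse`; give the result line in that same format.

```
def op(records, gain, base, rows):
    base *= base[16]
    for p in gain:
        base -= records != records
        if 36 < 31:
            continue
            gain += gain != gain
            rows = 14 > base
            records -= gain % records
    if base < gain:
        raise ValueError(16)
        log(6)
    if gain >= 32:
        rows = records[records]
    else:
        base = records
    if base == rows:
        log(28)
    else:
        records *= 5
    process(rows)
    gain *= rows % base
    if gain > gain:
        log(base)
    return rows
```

Transformed code:
def op(records, gain, base, rows):
    base = base * base[16]
    for p in gain:
        base = base - (records != records)
        if 36 < 31:
            continue
    if base < gain:
        raise ValueError(16)
    if gain >= 32:
        rows = records[records]
    else:
        base = records
    if base == rows:
        log(28)
    else:
        records = records * 5
    process(rows)
    gain = gain * (rows % base)
    if gain > gain:
        log(base)
    return rows

records = records * 5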